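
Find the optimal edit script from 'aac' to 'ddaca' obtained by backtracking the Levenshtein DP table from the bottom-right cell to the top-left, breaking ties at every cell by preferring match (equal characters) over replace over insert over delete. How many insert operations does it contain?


Edit distance = 3. Backtracking from cell (3, 5) with preference match > replace > insert > delete,
then listing the resulting alignment 'aac' -> 'ddaca' left to right:
  Step 1: insert 'd' [insertion #1]
  Step 2: replace a->d
  Step 3: keep 'a'
  Step 4: keep 'c'
  Step 5: insert 'a' [insertion #2]
Total insertions: 2

2


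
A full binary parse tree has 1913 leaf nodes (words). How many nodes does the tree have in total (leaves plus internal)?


Leaf nodes (terminals): 1913
Internal nodes = n - 1 = 1913 - 1 = 1912
Total = leaves + internal = 1913 + 1912 = 3825

3825


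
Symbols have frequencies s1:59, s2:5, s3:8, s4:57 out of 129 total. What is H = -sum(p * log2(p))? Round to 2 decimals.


Computing entropy H = -sum(p_i * log2(p_i)):
  s1: p = 59/129 = 0.4574, -p*log2(p) = 0.5162
  s2: p = 5/129 = 0.0388, -p*log2(p) = 0.1818
  s3: p = 8/129 = 0.0620, -p*log2(p) = 0.2488
  s4: p = 57/129 = 0.4419, -p*log2(p) = 0.5207
H = sum of terms = 1.4675
Rounded to 2 decimals: 1.47

1.47


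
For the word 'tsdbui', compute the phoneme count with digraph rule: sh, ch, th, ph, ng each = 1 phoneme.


Parsing 'tsdbui' greedily, digraphs first:
  't' -> consonant phoneme (phonemes so far: 1)
  's' -> consonant phoneme (phonemes so far: 2)
  'd' -> consonant phoneme (phonemes so far: 3)
  'b' -> consonant phoneme (phonemes so far: 4)
  'u' -> vowel phoneme (phonemes so far: 5)
  'i' -> vowel phoneme (phonemes so far: 6)
Total phonemes: 6

6


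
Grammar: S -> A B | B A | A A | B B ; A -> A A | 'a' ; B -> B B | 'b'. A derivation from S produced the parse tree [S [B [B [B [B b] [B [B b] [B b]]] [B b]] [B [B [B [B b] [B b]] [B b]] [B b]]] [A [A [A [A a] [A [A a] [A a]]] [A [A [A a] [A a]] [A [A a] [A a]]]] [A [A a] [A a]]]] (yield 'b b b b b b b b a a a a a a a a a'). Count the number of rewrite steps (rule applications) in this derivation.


Every bracketed nonterminal node [X ...] in the tree is produced by exactly one rule application.
Reading the tree off as a leftmost derivation:
  Step 1: S  =>  B A   (applied S -> B A)
  Step 2: B A  =>  B B A   (applied B -> B B)
  Step 3: B B A  =>  B B B A   (applied B -> B B)
  Step 4: B B B A  =>  B B B B A   (applied B -> B B)
  Step 5: B B B B A  =>  b B B B A   (applied B -> b)
  Step 6: b B B B A  =>  b B B B B A   (applied B -> B B)
  Step 7: b B B B B A  =>  b b B B B A   (applied B -> b)
  Step 8: b b B B B A  =>  b b b B B A   (applied B -> b)
  Step 9: b b b B B A  =>  b b b b B A   (applied B -> b)
  Step 10: b b b b B A  =>  b b b b B B A   (applied B -> B B)
  Step 11: b b b b B B A  =>  b b b b B B B A   (applied B -> B B)
  Step 12: b b b b B B B A  =>  b b b b B B B B A   (applied B -> B B)
  Step 13: b b b b B B B B A  =>  b b b b b B B B A   (applied B -> b)
  Step 14: b b b b b B B B A  =>  b b b b b b B B A   (applied B -> b)
  Step 15: b b b b b b B B A  =>  b b b b b b b B A   (applied B -> b)
  Step 16: b b b b b b b B A  =>  b b b b b b b b A   (applied B -> b)
  Step 17: b b b b b b b b A  =>  b b b b b b b b A A   (applied A -> A A)
  Step 18: b b b b b b b b A A  =>  b b b b b b b b A A A   (applied A -> A A)
  Step 19: b b b b b b b b A A A  =>  b b b b b b b b A A A A   (applied A -> A A)
  Step 20: b b b b b b b b A A A A  =>  b b b b b b b b a A A A   (applied A -> a)
  Step 21: b b b b b b b b a A A A  =>  b b b b b b b b a A A A A   (applied A -> A A)
  Step 22: b b b b b b b b a A A A A  =>  b b b b b b b b a a A A A   (applied A -> a)
  Step 23: b b b b b b b b a a A A A  =>  b b b b b b b b a a a A A   (applied A -> a)
  Step 24: b b b b b b b b a a a A A  =>  b b b b b b b b a a a A A A   (applied A -> A A)
  Step 25: b b b b b b b b a a a A A A  =>  b b b b b b b b a a a A A A A   (applied A -> A A)
  Step 26: b b b b b b b b a a a A A A A  =>  b b b b b b b b a a a a A A A   (applied A -> a)
  Step 27: b b b b b b b b a a a a A A A  =>  b b b b b b b b a a a a a A A   (applied A -> a)
  Step 28: b b b b b b b b a a a a a A A  =>  b b b b b b b b a a a a a A A A   (applied A -> A A)
  Step 29: b b b b b b b b a a a a a A A A  =>  b b b b b b b b a a a a a a A A   (applied A -> a)
  Step 30: b b b b b b b b a a a a a a A A  =>  b b b b b b b b a a a a a a a A   (applied A -> a)
  Step 31: b b b b b b b b a a a a a a a A  =>  b b b b b b b b a a a a a a a A A   (applied A -> A A)
  Step 32: b b b b b b b b a a a a a a a A A  =>  b b b b b b b b a a a a a a a a A   (applied A -> a)
  Step 33: b b b b b b b b a a a a a a a a A  =>  b b b b b b b b a a a a a a a a a   (applied A -> a)
Final yield: b b b b b b b b a a a a a a a a a
Total rewrite steps: 33

33


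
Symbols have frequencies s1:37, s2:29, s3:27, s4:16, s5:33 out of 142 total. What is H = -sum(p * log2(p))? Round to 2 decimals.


Computing entropy H = -sum(p_i * log2(p_i)):
  s1: p = 37/142 = 0.2606, -p*log2(p) = 0.5056
  s2: p = 29/142 = 0.2042, -p*log2(p) = 0.4680
  s3: p = 27/142 = 0.1901, -p*log2(p) = 0.4554
  s4: p = 16/142 = 0.1127, -p*log2(p) = 0.3549
  s5: p = 33/142 = 0.2324, -p*log2(p) = 0.4893
H = sum of terms = 2.2732
Rounded to 2 decimals: 2.27

2.27


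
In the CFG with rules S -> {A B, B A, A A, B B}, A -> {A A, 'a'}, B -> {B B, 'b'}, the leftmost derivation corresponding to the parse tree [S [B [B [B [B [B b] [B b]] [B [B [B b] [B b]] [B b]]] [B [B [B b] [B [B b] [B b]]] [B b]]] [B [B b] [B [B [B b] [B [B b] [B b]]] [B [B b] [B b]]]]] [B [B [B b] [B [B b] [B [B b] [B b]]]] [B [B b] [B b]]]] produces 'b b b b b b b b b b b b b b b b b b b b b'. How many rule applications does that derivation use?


Every bracketed nonterminal node [X ...] in the tree is produced by exactly one rule application.
Reading the tree off as a leftmost derivation:
  Step 1: S  =>  B B   (applied S -> B B)
  Step 2: B B  =>  B B B   (applied B -> B B)
  Step 3: B B B  =>  B B B B   (applied B -> B B)
  Step 4: B B B B  =>  B B B B B   (applied B -> B B)
  Step 5: B B B B B  =>  B B B B B B   (applied B -> B B)
  Step 6: B B B B B B  =>  b B B B B B   (applied B -> b)
  Step 7: b B B B B B  =>  b b B B B B   (applied B -> b)
  Step 8: b b B B B B  =>  b b B B B B B   (applied B -> B B)
  Step 9: b b B B B B B  =>  b b B B B B B B   (applied B -> B B)
  Step 10: b b B B B B B B  =>  b b b B B B B B   (applied B -> b)
  Step 11: b b b B B B B B  =>  b b b b B B B B   (applied B -> b)
  Step 12: b b b b B B B B  =>  b b b b b B B B   (applied B -> b)
  Step 13: b b b b b B B B  =>  b b b b b B B B B   (applied B -> B B)
  Step 14: b b b b b B B B B  =>  b b b b b B B B B B   (applied B -> B B)
  Step 15: b b b b b B B B B B  =>  b b b b b b B B B B   (applied B -> b)
  Step 16: b b b b b b B B B B  =>  b b b b b b B B B B B   (applied B -> B B)
  Step 17: b b b b b b B B B B B  =>  b b b b b b b B B B B   (applied B -> b)
  Step 18: b b b b b b b B B B B  =>  b b b b b b b b B B B   (applied B -> b)
  Step 19: b b b b b b b b B B B  =>  b b b b b b b b b B B   (applied B -> b)
  Step 20: b b b b b b b b b B B  =>  b b b b b b b b b B B B   (applied B -> B B)
  Step 21: b b b b b b b b b B B B  =>  b b b b b b b b b b B B   (applied B -> b)
  Step 22: b b b b b b b b b b B B  =>  b b b b b b b b b b B B B   (applied B -> B B)
  Step 23: b b b b b b b b b b B B B  =>  b b b b b b b b b b B B B B   (applied B -> B B)
  Step 24: b b b b b b b b b b B B B B  =>  b b b b b b b b b b b B B B   (applied B -> b)
  Step 25: b b b b b b b b b b b B B B  =>  b b b b b b b b b b b B B B B   (applied B -> B B)
  Step 26: b b b b b b b b b b b B B B B  =>  b b b b b b b b b b b b B B B   (applied B -> b)
  Step 27: b b b b b b b b b b b b B B B  =>  b b b b b b b b b b b b b B B   (applied B -> b)
  Step 28: b b b b b b b b b b b b b B B  =>  b b b b b b b b b b b b b B B B   (applied B -> B B)
  Step 29: b b b b b b b b b b b b b B B B  =>  b b b b b b b b b b b b b b B B   (applied B -> b)
  Step 30: b b b b b b b b b b b b b b B B  =>  b b b b b b b b b b b b b b b B   (applied B -> b)
  Step 31: b b b b b b b b b b b b b b b B  =>  b b b b b b b b b b b b b b b B B   (applied B -> B B)
  Step 32: b b b b b b b b b b b b b b b B B  =>  b b b b b b b b b b b b b b b B B B   (applied B -> B B)
  Step 33: b b b b b b b b b b b b b b b B B B  =>  b b b b b b b b b b b b b b b b B B   (applied B -> b)
  Step 34: b b b b b b b b b b b b b b b b B B  =>  b b b b b b b b b b b b b b b b B B B   (applied B -> B B)
  Step 35: b b b b b b b b b b b b b b b b B B B  =>  b b b b b b b b b b b b b b b b b B B   (applied B -> b)
  Step 36: b b b b b b b b b b b b b b b b b B B  =>  b b b b b b b b b b b b b b b b b B B B   (applied B -> B B)
  Step 37: b b b b b b b b b b b b b b b b b B B B  =>  b b b b b b b b b b b b b b b b b b B B   (applied B -> b)
  Step 38: b b b b b b b b b b b b b b b b b b B B  =>  b b b b b b b b b b b b b b b b b b b B   (applied B -> b)
  Step 39: b b b b b b b b b b b b b b b b b b b B  =>  b b b b b b b b b b b b b b b b b b b B B   (applied B -> B B)
  Step 40: b b b b b b b b b b b b b b b b b b b B B  =>  b b b b b b b b b b b b b b b b b b b b B   (applied B -> b)
  Step 41: b b b b b b b b b b b b b b b b b b b b B  =>  b b b b b b b b b b b b b b b b b b b b b   (applied B -> b)
Final yield: b b b b b b b b b b b b b b b b b b b b b
Total rewrite steps: 41

41


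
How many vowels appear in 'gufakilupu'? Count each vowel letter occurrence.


Scanning each character of 'gufakilupu':
  Position 1: 'g' -> consonant (running count: 0)
  Position 2: 'u' -> vowel (running count: 1)
  Position 3: 'f' -> consonant (running count: 1)
  Position 4: 'a' -> vowel (running count: 2)
  Position 5: 'k' -> consonant (running count: 2)
  Position 6: 'i' -> vowel (running count: 3)
  Position 7: 'l' -> consonant (running count: 3)
  Position 8: 'u' -> vowel (running count: 4)
  Position 9: 'p' -> consonant (running count: 4)
  Position 10: 'u' -> vowel (running count: 5)
Total vowels: 5

5


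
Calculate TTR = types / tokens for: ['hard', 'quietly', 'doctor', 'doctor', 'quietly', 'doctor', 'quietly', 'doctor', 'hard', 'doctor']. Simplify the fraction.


Tokens: 10
Unique types: ('doctor', 'hard', 'quietly') = 3
TTR = 3/10
Already in lowest terms.

3/10


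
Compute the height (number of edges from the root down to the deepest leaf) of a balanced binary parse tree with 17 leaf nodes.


In a balanced binary tree with n leaves the deepest leaf is ceil(log2(n)) edges below the root.
log2(17) = 4.0875
ceil(4.0875) = 5
height (edges) = 5

5


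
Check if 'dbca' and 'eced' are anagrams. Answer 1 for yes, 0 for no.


Sort characters of 'dbca': 'abcd'
Sort characters of 'eced': 'cdee'
Sorted forms differ -> they are NOT anagrams
Result: 0

0


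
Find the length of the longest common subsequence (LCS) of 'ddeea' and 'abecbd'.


DP table for LCS of 'ddeea' and 'abecbd':
       a  b  e  c  b  d
    0  0  0  0  0  0  0
  d 0  0  0  0  0  0  1
  d 0  0  0  0  0  0  1
  e 0  0  0  1  1  1  1
  e 0  0  0  1  1  1  1
  a 0  1  1  1  1  1  1
LCS: 'd'
LCS length = 1

1


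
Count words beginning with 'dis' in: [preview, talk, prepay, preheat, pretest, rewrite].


Checking each word for prefix 'dis':
  'preview' -> no (count: 0)
  'talk' -> no (count: 0)
  'prepay' -> no (count: 0)
  'preheat' -> no (count: 0)
  'pretest' -> no (count: 0)
  'rewrite' -> no (count: 0)
Total with prefix 'dis': 0

0


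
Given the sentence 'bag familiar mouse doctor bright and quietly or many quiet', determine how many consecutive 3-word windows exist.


Word trigrams from [10] words:
  Trigram 1: (bag familiar mouse)
  Trigram 2: (familiar mouse doctor)
  Trigram 3: (mouse doctor bright)
  Trigram 4: (doctor bright and)
  Trigram 5: (bright and quietly)
  Trigram 6: (and quietly or)
  Trigram 7: (quietly or many)
  Trigram 8: (or many quiet)
Total word trigrams: 10 - 2 = 8

8


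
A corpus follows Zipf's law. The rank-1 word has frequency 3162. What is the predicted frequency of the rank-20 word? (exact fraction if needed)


Zipf's law: freq(rank) = f1 / rank
f1 = 3162, rank = 20
freq = 3162 / 20
GCD(3162, 20) = 2
Simplified: 1581/10

1581/10


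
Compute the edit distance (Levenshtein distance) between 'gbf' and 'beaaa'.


Building DP table for s1='gbf' (len 3) and s2='beaaa' (len 5):
       b  e  a  a  a
    0  1  2  3  4  5
  g 1  1  2  3  4  5
  b 2  1  2  3  4  5
  f 3  2  2  3  4  5
Edit distance = dp[3][5] = 5

5


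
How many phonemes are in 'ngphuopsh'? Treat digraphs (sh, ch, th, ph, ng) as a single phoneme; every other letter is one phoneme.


Parsing 'ngphuopsh' greedily, digraphs first:
  'ng' -> digraph (1 consonant phoneme) (phonemes so far: 1)
  'ph' -> digraph (1 consonant phoneme) (phonemes so far: 2)
  'u' -> vowel phoneme (phonemes so far: 3)
  'o' -> vowel phoneme (phonemes so far: 4)
  'p' -> consonant phoneme (phonemes so far: 5)
  'sh' -> digraph (1 consonant phoneme) (phonemes so far: 6)
Total phonemes: 6

6


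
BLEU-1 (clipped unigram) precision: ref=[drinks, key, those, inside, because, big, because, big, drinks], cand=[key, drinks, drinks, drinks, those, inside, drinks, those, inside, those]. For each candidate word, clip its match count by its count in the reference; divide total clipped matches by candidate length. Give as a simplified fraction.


Reference word counts: {'because': 2, 'big': 2, 'drinks': 2, 'inside': 1, 'key': 1, 'those': 1}
Checking each candidate word (with clipping):
  'key' -> in reference (ref count 1, used 1/1) -> match (matches: 1)
  'drinks' -> in reference (ref count 2, used 1/2) -> match (matches: 2)
  'drinks' -> in reference (ref count 2, used 2/2) -> match (matches: 3)
  'drinks' -> ref count 2 already used up (2/2) -> clipped, no match (matches: 3)
  'those' -> in reference (ref count 1, used 1/1) -> match (matches: 4)
  'inside' -> in reference (ref count 1, used 1/1) -> match (matches: 5)
  'drinks' -> ref count 2 already used up (2/2) -> clipped, no match (matches: 5)
  'those' -> ref count 1 already used up (1/1) -> clipped, no match (matches: 5)
  'inside' -> ref count 1 already used up (1/1) -> clipped, no match (matches: 5)
  'those' -> ref count 1 already used up (1/1) -> clipped, no match (matches: 5)
Clipped matches: 5, Candidate length: 10
Precision = 5/10 = 1/2

1/2


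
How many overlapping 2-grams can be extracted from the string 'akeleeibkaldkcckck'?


String 'akeleeibkaldkcckck' has length L = 18.
Number of overlapping n-grams = L - n + 1
Substituting: 18 - 2 + 1 = 17

17


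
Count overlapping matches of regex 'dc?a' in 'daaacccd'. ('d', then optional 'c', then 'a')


Pattern: dc?a means 'd', then optional 'c', then 'a'.
Scanning 'daaacccd' position-by-position:
  Pos 0: window 'daa' -> MATCH
  Pos 1: window 'aaa' -> no
  Pos 2: window 'aac' -> no
  Pos 3: window 'acc' -> no
  Pos 4: window 'ccc' -> no
  Pos 5: window 'ccd' -> no
  Pos 6: window 'cd' -> no
  Pos 7: window 'd' -> no
Total matches: 1

1


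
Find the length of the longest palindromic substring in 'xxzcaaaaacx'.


Scanning 'xxzcaaaaacx' for palindromic substrings.
Substring at positions 3-9: 'caaaaac'.
Check: reverse('caaaaac') = 'caaaaac' -> palindrome confirmed.
Neighbouring characters ('z' / 'x') break symmetry, so it cannot extend further.
No longer palindromic substring exists; longest length = 7

7


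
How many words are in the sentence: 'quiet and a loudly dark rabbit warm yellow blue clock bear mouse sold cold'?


Counting words by splitting on spaces:
  Word 1: 'quiet'
  Word 2: 'and'
  Word 3: 'a'
  Word 4: 'loudly'
  Word 5: 'dark'
  Word 6: 'rabbit'
  Word 7: 'warm'
  Word 8: 'yellow'
  Word 9: 'blue'
  Word 10: 'clock'
  Word 11: 'bear'
  Word 12: 'mouse'
  Word 13: 'sold'
  Word 14: 'cold'
Total words: 14

14


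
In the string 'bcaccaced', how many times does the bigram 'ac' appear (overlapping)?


Scanning 'bcaccaced' for bigram 'ac':
  Position 0: 'bc' -> no
  Position 1: 'ca' -> no
  Position 2: 'ac' -> MATCH
  Position 3: 'cc' -> no
  Position 4: 'ca' -> no
  Position 5: 'ac' -> MATCH
  Position 6: 'ce' -> no
  Position 7: 'ed' -> no
Total matches: 2

2


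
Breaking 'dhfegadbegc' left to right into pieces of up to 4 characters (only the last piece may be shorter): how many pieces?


'dhfegadbegc' has 11 characters.
Chunking with max size 4:
  Chunk 1: 'dhfe' (positions 0-3)
  Chunk 2: 'gadb' (positions 4-7)
  Chunk 3: 'egc' (positions 8-10)
Total chunks: ceil(11 / 4) = 3

3


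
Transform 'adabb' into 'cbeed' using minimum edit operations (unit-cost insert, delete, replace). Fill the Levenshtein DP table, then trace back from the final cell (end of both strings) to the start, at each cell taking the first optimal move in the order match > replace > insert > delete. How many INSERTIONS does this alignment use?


Edit distance = 5. Backtracking from cell (5, 5) with preference match > replace > insert > delete,
then listing the resulting alignment 'adabb' -> 'cbeed' left to right:
  Step 1: replace a->c
  Step 2: replace d->b
  Step 3: replace a->e
  Step 4: replace b->e
  Step 5: replace b->d
Total insertions: 0

0


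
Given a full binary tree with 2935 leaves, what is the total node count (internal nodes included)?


Leaf nodes (terminals): 2935
Internal nodes = n - 1 = 2935 - 1 = 2934
Total = leaves + internal = 2935 + 2934 = 5869

5869


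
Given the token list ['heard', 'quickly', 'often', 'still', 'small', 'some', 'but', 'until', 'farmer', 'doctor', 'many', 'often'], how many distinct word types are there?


Listing all tokens and tracking unique types:
  Token 1: 'heard' -> NEW (unique so far: 1)
  Token 2: 'quickly' -> NEW (unique so far: 2)
  Token 3: 'often' -> NEW (unique so far: 3)
  Token 4: 'still' -> NEW (unique so far: 4)
  Token 5: 'small' -> NEW (unique so far: 5)
  Token 6: 'some' -> NEW (unique so far: 6)
  Token 7: 'but' -> NEW (unique so far: 7)
  Token 8: 'until' -> NEW (unique so far: 8)
  Token 9: 'farmer' -> NEW (unique so far: 9)
  Token 10: 'doctor' -> NEW (unique so far: 10)
  Token 11: 'many' -> NEW (unique so far: 11)
  Token 12: 'often' -> duplicate (unique so far: 11)
Unique types: ('but', 'doctor', 'farmer', 'heard', 'many', 'often', 'quickly', 'small', 'some', 'still', 'until')
Vocabulary size: 11

11


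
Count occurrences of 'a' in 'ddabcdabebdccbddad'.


Scanning 'ddabcdabebdccbddad' for 'a':
  Position 2: 'a' -> MATCH (count: 1)
  Position 6: 'a' -> MATCH (count: 2)
  Position 16: 'a' -> MATCH (count: 3)
Total occurrences of 'a': 3

3


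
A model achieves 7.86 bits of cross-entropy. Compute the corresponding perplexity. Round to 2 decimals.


Perplexity formula: PP = 2^H
H = 7.86
PP = 2^7.86
Decompose: 2^7.86 = 2^7 * 2^0.86
2^7 = 128, 2^0.86 ~ 1.8150383
PP ~ 128 * 1.8150383 = 232.3249024
Rounded to 2 decimals: 232.32

232.32


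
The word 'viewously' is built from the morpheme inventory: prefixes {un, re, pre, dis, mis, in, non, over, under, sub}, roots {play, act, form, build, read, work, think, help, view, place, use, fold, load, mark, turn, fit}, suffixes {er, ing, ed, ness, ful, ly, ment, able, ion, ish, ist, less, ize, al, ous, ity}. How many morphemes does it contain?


Segmenting 'viewously' against the inventory:
  'view' -> root (morpheme 1)
  'ous' -> suffix (morpheme 2)
  'ly' -> suffix (morpheme 3)
Total morphemes: 3

3


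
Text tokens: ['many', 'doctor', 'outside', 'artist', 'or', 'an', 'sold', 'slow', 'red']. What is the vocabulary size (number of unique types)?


Listing all tokens and tracking unique types:
  Token 1: 'many' -> NEW (unique so far: 1)
  Token 2: 'doctor' -> NEW (unique so far: 2)
  Token 3: 'outside' -> NEW (unique so far: 3)
  Token 4: 'artist' -> NEW (unique so far: 4)
  Token 5: 'or' -> NEW (unique so far: 5)
  Token 6: 'an' -> NEW (unique so far: 6)
  Token 7: 'sold' -> NEW (unique so far: 7)
  Token 8: 'slow' -> NEW (unique so far: 8)
  Token 9: 'red' -> NEW (unique so far: 9)
Unique types: ('an', 'artist', 'doctor', 'many', 'or', 'outside', 'red', 'slow', 'sold')
Vocabulary size: 9

9


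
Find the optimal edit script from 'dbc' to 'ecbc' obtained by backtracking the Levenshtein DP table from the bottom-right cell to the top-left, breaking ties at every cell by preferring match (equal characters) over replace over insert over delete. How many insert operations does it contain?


Edit distance = 2. Backtracking from cell (3, 4) with preference match > replace > insert > delete,
then listing the resulting alignment 'dbc' -> 'ecbc' left to right:
  Step 1: insert 'e' [insertion #1]
  Step 2: replace d->c
  Step 3: keep 'b'
  Step 4: keep 'c'
Total insertions: 1

1


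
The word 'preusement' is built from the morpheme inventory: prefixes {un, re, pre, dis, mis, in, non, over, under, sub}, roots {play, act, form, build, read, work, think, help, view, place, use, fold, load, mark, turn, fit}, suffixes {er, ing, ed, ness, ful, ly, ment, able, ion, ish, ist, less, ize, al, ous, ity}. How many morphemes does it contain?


Segmenting 'preusement' against the inventory:
  'pre' -> prefix (morpheme 1)
  'use' -> root (morpheme 2)
  'ment' -> suffix (morpheme 3)
Total morphemes: 3

3


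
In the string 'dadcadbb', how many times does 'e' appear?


Scanning 'dadcadbb' for 'e':
  No matches found.
Total occurrences of 'e': 0

0


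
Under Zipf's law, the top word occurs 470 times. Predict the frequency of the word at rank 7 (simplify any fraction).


Zipf's law: freq(rank) = f1 / rank
f1 = 470, rank = 7
freq = 470 / 7
GCD(470, 7) = 1
Simplified: 470/7

470/7


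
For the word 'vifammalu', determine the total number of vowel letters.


Scanning each character of 'vifammalu':
  Position 1: 'v' -> consonant (running count: 0)
  Position 2: 'i' -> vowel (running count: 1)
  Position 3: 'f' -> consonant (running count: 1)
  Position 4: 'a' -> vowel (running count: 2)
  Position 5: 'm' -> consonant (running count: 2)
  Position 6: 'm' -> consonant (running count: 2)
  Position 7: 'a' -> vowel (running count: 3)
  Position 8: 'l' -> consonant (running count: 3)
  Position 9: 'u' -> vowel (running count: 4)
Total vowels: 4

4


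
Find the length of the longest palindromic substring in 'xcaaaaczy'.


Scanning 'xcaaaaczy' for palindromic substrings.
Substring at positions 1-6: 'caaaac'.
Check: reverse('caaaac') = 'caaaac' -> palindrome confirmed.
Neighbouring characters ('x' / 'z') break symmetry, so it cannot extend further.
No longer palindromic substring exists; longest length = 6

6


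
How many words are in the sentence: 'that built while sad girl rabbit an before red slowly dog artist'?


Counting words by splitting on spaces:
  Word 1: 'that'
  Word 2: 'built'
  Word 3: 'while'
  Word 4: 'sad'
  Word 5: 'girl'
  Word 6: 'rabbit'
  Word 7: 'an'
  Word 8: 'before'
  Word 9: 'red'
  Word 10: 'slowly'
  Word 11: 'dog'
  Word 12: 'artist'
Total words: 12

12


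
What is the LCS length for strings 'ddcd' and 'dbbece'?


DP table for LCS of 'ddcd' and 'dbbece':
       d  b  b  e  c  e
    0  0  0  0  0  0  0
  d 0  1  1  1  1  1  1
  d 0  1  1  1  1  1  1
  c 0  1  1  1  1  2  2
  d 0  1  1  1  1  2  2
LCS: 'dc'
LCS length = 2

2


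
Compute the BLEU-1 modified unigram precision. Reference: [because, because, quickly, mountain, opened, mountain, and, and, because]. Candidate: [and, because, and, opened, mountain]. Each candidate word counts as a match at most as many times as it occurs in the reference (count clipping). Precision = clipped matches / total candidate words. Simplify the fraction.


Reference word counts: {'and': 2, 'because': 3, 'mountain': 2, 'opened': 1, 'quickly': 1}
Checking each candidate word (with clipping):
  'and' -> in reference (ref count 2, used 1/2) -> match (matches: 1)
  'because' -> in reference (ref count 3, used 1/3) -> match (matches: 2)
  'and' -> in reference (ref count 2, used 2/2) -> match (matches: 3)
  'opened' -> in reference (ref count 1, used 1/1) -> match (matches: 4)
  'mountain' -> in reference (ref count 2, used 1/2) -> match (matches: 5)
Clipped matches: 5, Candidate length: 5
Precision = 5/5 = 1

1


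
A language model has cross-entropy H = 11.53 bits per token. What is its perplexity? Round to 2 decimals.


Perplexity formula: PP = 2^H
H = 11.53
PP = 2^11.53
Decompose: 2^11.53 = 2^11 * 2^0.53
2^11 = 2048, 2^0.53 ~ 1.4439292
PP ~ 2048 * 1.4439292 = 2957.1670016
Rounded to 2 decimals: 2957.17

2957.17


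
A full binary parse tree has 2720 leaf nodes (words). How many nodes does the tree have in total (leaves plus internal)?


Leaf nodes (terminals): 2720
Internal nodes = n - 1 = 2720 - 1 = 2719
Total = leaves + internal = 2720 + 2719 = 5439

5439


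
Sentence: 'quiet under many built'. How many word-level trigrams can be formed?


Word trigrams from [4] words:
  Trigram 1: (quiet under many)
  Trigram 2: (under many built)
Total word trigrams: 4 - 2 = 2

2


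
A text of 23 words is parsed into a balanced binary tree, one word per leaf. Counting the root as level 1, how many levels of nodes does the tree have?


In a balanced binary tree with n leaves the deepest leaf is ceil(log2(n)) edges below the root,
so counting node levels inclusive of root and leaves gives ceil(log2(n)) + 1 levels.
log2(23) = 4.5236
ceil(4.5236) = 5
levels = 5 + 1 = 6

6


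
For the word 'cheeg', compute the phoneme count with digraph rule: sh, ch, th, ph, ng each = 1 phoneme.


Parsing 'cheeg' greedily, digraphs first:
  'ch' -> digraph (1 consonant phoneme) (phonemes so far: 1)
  'e' -> vowel phoneme (phonemes so far: 2)
  'e' -> vowel phoneme (phonemes so far: 3)
  'g' -> consonant phoneme (phonemes so far: 4)
Total phonemes: 4

4


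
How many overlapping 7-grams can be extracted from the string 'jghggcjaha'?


String 'jghggcjaha' has length L = 10.
Number of overlapping n-grams = L - n + 1
Substituting: 10 - 7 + 1 = 4

4


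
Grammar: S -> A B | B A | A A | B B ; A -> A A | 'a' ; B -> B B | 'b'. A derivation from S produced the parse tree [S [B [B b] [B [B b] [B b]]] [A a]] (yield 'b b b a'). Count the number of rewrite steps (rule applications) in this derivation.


Every bracketed nonterminal node [X ...] in the tree is produced by exactly one rule application.
Reading the tree off as a leftmost derivation:
  Step 1: S  =>  B A   (applied S -> B A)
  Step 2: B A  =>  B B A   (applied B -> B B)
  Step 3: B B A  =>  b B A   (applied B -> b)
  Step 4: b B A  =>  b B B A   (applied B -> B B)
  Step 5: b B B A  =>  b b B A   (applied B -> b)
  Step 6: b b B A  =>  b b b A   (applied B -> b)
  Step 7: b b b A  =>  b b b a   (applied A -> a)
Final yield: b b b a
Total rewrite steps: 7

7


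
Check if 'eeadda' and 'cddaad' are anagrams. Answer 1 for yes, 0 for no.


Sort characters of 'eeadda': 'aaddee'
Sort characters of 'cddaad': 'aacddd'
Sorted forms differ -> they are NOT anagrams
Result: 0

0


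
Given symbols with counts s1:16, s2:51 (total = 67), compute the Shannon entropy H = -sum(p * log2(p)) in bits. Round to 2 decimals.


Computing entropy H = -sum(p_i * log2(p_i)):
  s1: p = 16/67 = 0.2388, -p*log2(p) = 0.4934
  s2: p = 51/67 = 0.7612, -p*log2(p) = 0.2997
H = sum of terms = 0.7931
Rounded to 2 decimals: 0.79

0.79


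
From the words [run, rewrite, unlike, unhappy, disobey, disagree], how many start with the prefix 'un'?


Checking each word for prefix 'un':
  'run' -> no (count: 0)
  'rewrite' -> no (count: 0)
  'unlike' -> YES, starts with 'un' (count: 1)
  'unhappy' -> YES, starts with 'un' (count: 2)
  'disobey' -> no (count: 2)
  'disagree' -> no (count: 2)
Total with prefix 'un': 2

2


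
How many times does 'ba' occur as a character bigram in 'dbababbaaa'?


Scanning 'dbababbaaa' for bigram 'ba':
  Position 0: 'db' -> no
  Position 1: 'ba' -> MATCH
  Position 2: 'ab' -> no
  Position 3: 'ba' -> MATCH
  Position 4: 'ab' -> no
  Position 5: 'bb' -> no
  Position 6: 'ba' -> MATCH
  Position 7: 'aa' -> no
  Position 8: 'aa' -> no
Total matches: 3

3


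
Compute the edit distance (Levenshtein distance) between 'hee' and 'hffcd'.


Building DP table for s1='hee' (len 3) and s2='hffcd' (len 5):
       h  f  f  c  d
    0  1  2  3  4  5
  h 1  0  1  2  3  4
  e 2  1  1  2  3  4
  e 3  2  2  2  3  4
Edit distance = dp[3][5] = 4

4


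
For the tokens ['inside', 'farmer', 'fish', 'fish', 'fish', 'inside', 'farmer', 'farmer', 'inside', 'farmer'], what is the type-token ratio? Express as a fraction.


Tokens: 10
Unique types: ('farmer', 'fish', 'inside') = 3
TTR = 3/10
Already in lowest terms.

3/10


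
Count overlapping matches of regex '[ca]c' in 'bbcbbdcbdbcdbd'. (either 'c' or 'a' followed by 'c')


Pattern: [ca]c means either 'c' or 'a' followed by 'c'.
Scanning 'bbcbbdcbdbcdbd' position-by-position:
  Pos 0: window 'bb' -> no
  Pos 1: window 'bc' -> no
  Pos 2: window 'cb' -> no
  Pos 3: window 'bb' -> no
  Pos 4: window 'bd' -> no
  Pos 5: window 'dc' -> no
  Pos 6: window 'cb' -> no
  Pos 7: window 'bd' -> no
  Pos 8: window 'db' -> no
  Pos 9: window 'bc' -> no
  Pos 10: window 'cd' -> no
  Pos 11: window 'db' -> no
  Pos 12: window 'bd' -> no
  Pos 13: window 'd' -> no
Total matches: 0

0


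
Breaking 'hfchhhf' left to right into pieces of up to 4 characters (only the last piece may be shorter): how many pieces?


'hfchhhf' has 7 characters.
Chunking with max size 4:
  Chunk 1: 'hfch' (positions 0-3)
  Chunk 2: 'hhf' (positions 4-6)
Total chunks: ceil(7 / 4) = 2

2


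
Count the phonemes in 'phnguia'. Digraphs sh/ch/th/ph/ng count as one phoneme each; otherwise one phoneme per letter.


Parsing 'phnguia' greedily, digraphs first:
  'ph' -> digraph (1 consonant phoneme) (phonemes so far: 1)
  'ng' -> digraph (1 consonant phoneme) (phonemes so far: 2)
  'u' -> vowel phoneme (phonemes so far: 3)
  'i' -> vowel phoneme (phonemes so far: 4)
  'a' -> vowel phoneme (phonemes so far: 5)
Total phonemes: 5

5


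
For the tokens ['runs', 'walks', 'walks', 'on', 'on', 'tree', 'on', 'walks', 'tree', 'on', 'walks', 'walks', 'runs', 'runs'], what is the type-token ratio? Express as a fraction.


Tokens: 14
Unique types: ('on', 'runs', 'tree', 'walks') = 4
TTR = 4/14
Simplify: divide both by 2 -> 2/7
TTR = 2/7

2/7


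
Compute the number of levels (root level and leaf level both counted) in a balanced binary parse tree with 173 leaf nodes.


In a balanced binary tree with n leaves the deepest leaf is ceil(log2(n)) edges below the root,
so counting node levels inclusive of root and leaves gives ceil(log2(n)) + 1 levels.
log2(173) = 7.4346
ceil(7.4346) = 8
levels = 8 + 1 = 9

9


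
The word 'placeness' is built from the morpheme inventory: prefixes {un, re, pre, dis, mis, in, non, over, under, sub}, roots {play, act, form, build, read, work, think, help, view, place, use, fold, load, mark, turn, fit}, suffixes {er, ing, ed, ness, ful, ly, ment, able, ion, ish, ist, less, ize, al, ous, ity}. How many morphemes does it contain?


Segmenting 'placeness' against the inventory:
  'place' -> root (morpheme 1)
  'ness' -> suffix (morpheme 2)
Total morphemes: 2

2


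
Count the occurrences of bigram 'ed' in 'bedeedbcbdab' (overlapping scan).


Scanning 'bedeedbcbdab' for bigram 'ed':
  Position 0: 'be' -> no
  Position 1: 'ed' -> MATCH
  Position 2: 'de' -> no
  Position 3: 'ee' -> no
  Position 4: 'ed' -> MATCH
  Position 5: 'db' -> no
  Position 6: 'bc' -> no
  Position 7: 'cb' -> no
  Position 8: 'bd' -> no
  Position 9: 'da' -> no
  Position 10: 'ab' -> no
Total matches: 2

2


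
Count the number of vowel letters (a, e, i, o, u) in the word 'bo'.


Scanning each character of 'bo':
  Position 1: 'b' -> consonant (running count: 0)
  Position 2: 'o' -> vowel (running count: 1)
Total vowels: 1

1


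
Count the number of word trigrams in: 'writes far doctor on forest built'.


Word trigrams from [6] words:
  Trigram 1: (writes far doctor)
  Trigram 2: (far doctor on)
  Trigram 3: (doctor on forest)
  Trigram 4: (on forest built)
Total word trigrams: 6 - 2 = 4

4


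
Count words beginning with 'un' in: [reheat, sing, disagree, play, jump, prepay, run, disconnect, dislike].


Checking each word for prefix 'un':
  'reheat' -> no (count: 0)
  'sing' -> no (count: 0)
  'disagree' -> no (count: 0)
  'play' -> no (count: 0)
  'jump' -> no (count: 0)
  'prepay' -> no (count: 0)
  'run' -> no (count: 0)
  'disconnect' -> no (count: 0)
  'dislike' -> no (count: 0)
Total with prefix 'un': 0

0


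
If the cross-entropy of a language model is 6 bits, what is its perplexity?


Perplexity formula: PP = 2^H
H = 6
PP = 2^6
Steps: 2^1 = 2, 2^2 = 4, 2^3 = 8, 2^4 = 16, 2^5 = 32, 2^6 = 64
PP = 64

64


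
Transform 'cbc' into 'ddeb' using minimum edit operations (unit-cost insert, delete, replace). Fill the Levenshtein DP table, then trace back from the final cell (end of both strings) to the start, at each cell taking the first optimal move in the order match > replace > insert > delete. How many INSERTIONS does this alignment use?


Edit distance = 4. Backtracking from cell (3, 4) with preference match > replace > insert > delete,
then listing the resulting alignment 'cbc' -> 'ddeb' left to right:
  Step 1: insert 'd' [insertion #1]
  Step 2: replace c->d
  Step 3: replace b->e
  Step 4: replace c->b
Total insertions: 1

1


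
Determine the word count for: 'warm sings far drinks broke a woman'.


Counting words by splitting on spaces:
  Word 1: 'warm'
  Word 2: 'sings'
  Word 3: 'far'
  Word 4: 'drinks'
  Word 5: 'broke'
  Word 6: 'a'
  Word 7: 'woman'
Total words: 7

7


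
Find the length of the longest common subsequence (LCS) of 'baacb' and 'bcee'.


DP table for LCS of 'baacb' and 'bcee':
       b  c  e  e
    0  0  0  0  0
  b 0  1  1  1  1
  a 0  1  1  1  1
  a 0  1  1  1  1
  c 0  1  2  2  2
  b 0  1  2  2  2
LCS: 'bc'
LCS length = 2

2


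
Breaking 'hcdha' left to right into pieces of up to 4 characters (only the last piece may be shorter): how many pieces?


'hcdha' has 5 characters.
Chunking with max size 4:
  Chunk 1: 'hcdh' (positions 0-3)
  Chunk 2: 'a' (positions 4-4)
Total chunks: ceil(5 / 4) = 2

2


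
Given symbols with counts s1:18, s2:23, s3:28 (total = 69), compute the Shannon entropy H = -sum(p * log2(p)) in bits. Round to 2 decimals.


Computing entropy H = -sum(p_i * log2(p_i)):
  s1: p = 18/69 = 0.2609, -p*log2(p) = 0.5057
  s2: p = 23/69 = 0.3333, -p*log2(p) = 0.5283
  s3: p = 28/69 = 0.4058, -p*log2(p) = 0.5280
H = sum of terms = 1.5620
Rounded to 2 decimals: 1.56

1.56


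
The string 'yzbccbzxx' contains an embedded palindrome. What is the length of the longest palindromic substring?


Scanning 'yzbccbzxx' for palindromic substrings.
Substring at positions 1-6: 'zbccbz'.
Check: reverse('zbccbz') = 'zbccbz' -> palindrome confirmed.
Neighbouring characters ('y' / 'x') break symmetry, so it cannot extend further.
No longer palindromic substring exists; longest length = 6

6


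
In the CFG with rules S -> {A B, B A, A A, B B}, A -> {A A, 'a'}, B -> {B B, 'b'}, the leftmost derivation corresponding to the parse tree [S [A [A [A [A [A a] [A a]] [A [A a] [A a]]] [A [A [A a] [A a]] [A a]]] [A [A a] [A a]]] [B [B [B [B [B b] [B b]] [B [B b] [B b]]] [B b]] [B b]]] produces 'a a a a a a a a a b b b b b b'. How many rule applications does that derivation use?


Every bracketed nonterminal node [X ...] in the tree is produced by exactly one rule application.
Reading the tree off as a leftmost derivation:
  Step 1: S  =>  A B   (applied S -> A B)
  Step 2: A B  =>  A A B   (applied A -> A A)
  Step 3: A A B  =>  A A A B   (applied A -> A A)
  Step 4: A A A B  =>  A A A A B   (applied A -> A A)
  Step 5: A A A A B  =>  A A A A A B   (applied A -> A A)
  Step 6: A A A A A B  =>  a A A A A B   (applied A -> a)
  Step 7: a A A A A B  =>  a a A A A B   (applied A -> a)
  Step 8: a a A A A B  =>  a a A A A A B   (applied A -> A A)
  Step 9: a a A A A A B  =>  a a a A A A B   (applied A -> a)
  Step 10: a a a A A A B  =>  a a a a A A B   (applied A -> a)
  Step 11: a a a a A A B  =>  a a a a A A A B   (applied A -> A A)
  Step 12: a a a a A A A B  =>  a a a a A A A A B   (applied A -> A A)
  Step 13: a a a a A A A A B  =>  a a a a a A A A B   (applied A -> a)
  Step 14: a a a a a A A A B  =>  a a a a a a A A B   (applied A -> a)
  Step 15: a a a a a a A A B  =>  a a a a a a a A B   (applied A -> a)
  Step 16: a a a a a a a A B  =>  a a a a a a a A A B   (applied A -> A A)
  Step 17: a a a a a a a A A B  =>  a a a a a a a a A B   (applied A -> a)
  Step 18: a a a a a a a a A B  =>  a a a a a a a a a B   (applied A -> a)
  Step 19: a a a a a a a a a B  =>  a a a a a a a a a B B   (applied B -> B B)
  Step 20: a a a a a a a a a B B  =>  a a a a a a a a a B B B   (applied B -> B B)
  Step 21: a a a a a a a a a B B B  =>  a a a a a a a a a B B B B   (applied B -> B B)
  Step 22: a a a a a a a a a B B B B  =>  a a a a a a a a a B B B B B   (applied B -> B B)
  Step 23: a a a a a a a a a B B B B B  =>  a a a a a a a a a b B B B B   (applied B -> b)
  Step 24: a a a a a a a a a b B B B B  =>  a a a a a a a a a b b B B B   (applied B -> b)
  Step 25: a a a a a a a a a b b B B B  =>  a a a a a a a a a b b B B B B   (applied B -> B B)
  Step 26: a a a a a a a a a b b B B B B  =>  a a a a a a a a a b b b B B B   (applied B -> b)
  Step 27: a a a a a a a a a b b b B B B  =>  a a a a a a a a a b b b b B B   (applied B -> b)
  Step 28: a a a a a a a a a b b b b B B  =>  a a a a a a a a a b b b b b B   (applied B -> b)
  Step 29: a a a a a a a a a b b b b b B  =>  a a a a a a a a a b b b b b b   (applied B -> b)
Final yield: a a a a a a a a a b b b b b b
Total rewrite steps: 29

29


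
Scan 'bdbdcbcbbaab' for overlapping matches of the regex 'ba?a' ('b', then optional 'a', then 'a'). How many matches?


Pattern: ba?a means 'b', then optional 'a', then 'a'.
Scanning 'bdbdcbcbbaab' position-by-position:
  Pos 0: window 'bdb' -> no
  Pos 1: window 'dbd' -> no
  Pos 2: window 'bdc' -> no
  Pos 3: window 'dcb' -> no
  Pos 4: window 'cbc' -> no
  Pos 5: window 'bcb' -> no
  Pos 6: window 'cbb' -> no
  Pos 7: window 'bba' -> no
  Pos 8: window 'baa' -> MATCH
  Pos 9: window 'aab' -> no
  Pos 10: window 'ab' -> no
  Pos 11: window 'b' -> no
Total matches: 1

1


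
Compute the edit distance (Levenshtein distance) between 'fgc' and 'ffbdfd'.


Building DP table for s1='fgc' (len 3) and s2='ffbdfd' (len 6):
       f  f  b  d  f  d
    0  1  2  3  4  5  6
  f 1  0  1  2  3  4  5
  g 2  1  1  2  3  4  5
  c 3  2  2  2  3  4  5
Edit distance = dp[3][6] = 5

5


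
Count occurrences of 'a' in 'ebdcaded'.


Scanning 'ebdcaded' for 'a':
  Position 4: 'a' -> MATCH (count: 1)
Total occurrences of 'a': 1

1


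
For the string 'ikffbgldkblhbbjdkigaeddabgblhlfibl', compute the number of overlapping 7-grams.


String 'ikffbgldkblhbbjdkigaeddabgblhlfibl' has length L = 34.
Number of overlapping n-grams = L - n + 1
Substituting: 34 - 7 + 1 = 28

28


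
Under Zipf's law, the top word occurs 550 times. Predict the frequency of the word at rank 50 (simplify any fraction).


Zipf's law: freq(rank) = f1 / rank
f1 = 550, rank = 50
freq = 550 / 50
= 11

11


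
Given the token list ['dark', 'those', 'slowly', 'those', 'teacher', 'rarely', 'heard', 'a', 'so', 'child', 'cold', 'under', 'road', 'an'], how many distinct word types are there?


Listing all tokens and tracking unique types:
  Token 1: 'dark' -> NEW (unique so far: 1)
  Token 2: 'those' -> NEW (unique so far: 2)
  Token 3: 'slowly' -> NEW (unique so far: 3)
  Token 4: 'those' -> duplicate (unique so far: 3)
  Token 5: 'teacher' -> NEW (unique so far: 4)
  Token 6: 'rarely' -> NEW (unique so far: 5)
  Token 7: 'heard' -> NEW (unique so far: 6)
  Token 8: 'a' -> NEW (unique so far: 7)
  Token 9: 'so' -> NEW (unique so far: 8)
  Token 10: 'child' -> NEW (unique so far: 9)
  Token 11: 'cold' -> NEW (unique so far: 10)
  Token 12: 'under' -> NEW (unique so far: 11)
  Token 13: 'road' -> NEW (unique so far: 12)
  Token 14: 'an' -> NEW (unique so far: 13)
Unique types: ('a', 'an', 'child', 'cold', 'dark', 'heard', 'rarely', 'road', 'slowly', 'so', 'teacher', 'those', 'under')
Vocabulary size: 13

13
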